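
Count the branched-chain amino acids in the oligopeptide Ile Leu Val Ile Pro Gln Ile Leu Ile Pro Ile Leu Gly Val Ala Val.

Valine (V), leucine (L), and isoleucine (I) are the branched-chain amino acids.
Matching residues: Ile1, Leu2, Val3, Ile4, Ile7, Leu8, Ile9, Ile11, Leu12, Val14, Val16.

11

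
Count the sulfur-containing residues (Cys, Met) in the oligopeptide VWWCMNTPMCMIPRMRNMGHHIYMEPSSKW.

Matching residues: C4, M5, M9, C10, M11, M15, M18, M24.

8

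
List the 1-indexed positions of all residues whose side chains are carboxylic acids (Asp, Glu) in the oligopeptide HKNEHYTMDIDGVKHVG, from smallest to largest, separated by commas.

Matching residues: E4, D9, D11.

4, 9, 11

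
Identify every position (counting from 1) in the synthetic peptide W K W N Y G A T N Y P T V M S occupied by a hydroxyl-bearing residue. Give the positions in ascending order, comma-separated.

S, T, and Y are the three residues with a side-chain hydroxyl.
Matching residues: Y5, T8, Y10, T12, S15.

5, 8, 10, 12, 15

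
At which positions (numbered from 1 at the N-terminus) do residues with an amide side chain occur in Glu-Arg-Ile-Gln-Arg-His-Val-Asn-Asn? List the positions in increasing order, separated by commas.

Asparagine (N) and glutamine (Q) have uncharged amide side chains.
Matching residues: Gln4, Asn8, Asn9.

4, 8, 9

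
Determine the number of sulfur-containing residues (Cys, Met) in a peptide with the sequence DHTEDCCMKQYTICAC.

5

Matching residues: C6, C7, M8, C14, C16.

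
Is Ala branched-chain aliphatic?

The BCAAs are Val, Leu, and Ile — aliphatic side chains with a branch point.
Alanine is not in this group.

No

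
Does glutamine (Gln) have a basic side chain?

The basic amino acids are Lys (K), Arg (R), and His (H).
Glutamine is not in this group.

No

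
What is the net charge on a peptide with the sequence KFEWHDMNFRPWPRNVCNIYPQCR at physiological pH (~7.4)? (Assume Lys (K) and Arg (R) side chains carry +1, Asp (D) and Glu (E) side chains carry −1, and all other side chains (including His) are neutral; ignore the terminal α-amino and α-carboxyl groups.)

Positive (K, R): K1, R10, R14, R24 → +4.
Negative (D, E): E3, D6 → −2.
Net charge = (+4) + (−2) = +2.

+2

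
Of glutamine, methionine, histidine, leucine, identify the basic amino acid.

Lysine (K), arginine (R), and histidine (H) have basic, nitrogen-containing side chains.
Of the listed options, only histidine belongs to this group.

histidine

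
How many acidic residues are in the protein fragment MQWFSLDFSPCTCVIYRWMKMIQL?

1

The acidic residues are Asp (D) and Glu (E), whose side chains end in a carboxylate group.
Matching residues: D7.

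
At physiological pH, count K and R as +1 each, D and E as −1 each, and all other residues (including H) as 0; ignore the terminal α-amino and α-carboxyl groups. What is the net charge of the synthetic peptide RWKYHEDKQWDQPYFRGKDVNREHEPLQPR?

Positive (K, R): R1, K3, K8, R16, K18, R22, R30 → +7.
Negative (D, E): E6, D7, D11, D19, E23, E25 → −6.
Net charge = (+7) + (−6) = +1.

+1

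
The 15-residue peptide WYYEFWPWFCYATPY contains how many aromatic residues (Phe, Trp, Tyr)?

Matching residues: W1, Y2, Y3, F5, W6, W8, F9, Y11, Y15.

9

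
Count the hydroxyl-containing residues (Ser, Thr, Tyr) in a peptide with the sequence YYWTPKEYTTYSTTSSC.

Matching residues: Y1, Y2, T4, Y8, T9, T10, Y11, S12, T13, T14, S15, S16.

12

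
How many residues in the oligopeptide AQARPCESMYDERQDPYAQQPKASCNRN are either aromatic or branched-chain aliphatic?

Aromatic: F, W, Y. Branched-chain aliphatic: I, L, V.
Aromatic residues here: Y10, Y17 (2).
Branched-chain aliphatic residues here: none (0).
The two groups share no amino acid, so total = 2 + 0 = 2.

2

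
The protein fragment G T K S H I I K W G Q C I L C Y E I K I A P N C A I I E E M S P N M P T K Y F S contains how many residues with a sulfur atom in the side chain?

Cysteine (C, thiol) and methionine (M, thioether) are the two sulfur-containing amino acids.
Matching residues: C12, C15, C24, M30, M34.

5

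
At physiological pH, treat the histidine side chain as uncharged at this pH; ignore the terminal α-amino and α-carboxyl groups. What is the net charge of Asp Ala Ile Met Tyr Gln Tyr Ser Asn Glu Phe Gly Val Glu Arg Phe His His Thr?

-2

Near pH 7.4, K and R contribute +1 each, D and E contribute −1 each, and every other side chain (His included, as stated) is uncharged.
Positive (K, R): Arg15 → +1.
Negative (D, E): Asp1, Glu10, Glu14 → −3.
Net charge = (+1) + (−3) = −2.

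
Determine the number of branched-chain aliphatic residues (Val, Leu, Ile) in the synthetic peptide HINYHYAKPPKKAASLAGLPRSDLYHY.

4

Matching residues: I2, L16, L19, L24.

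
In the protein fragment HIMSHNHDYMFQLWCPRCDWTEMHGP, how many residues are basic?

Lysine (K), arginine (R), and histidine (H) have basic, nitrogen-containing side chains.
Matching residues: H1, H5, H7, R17, H24.

5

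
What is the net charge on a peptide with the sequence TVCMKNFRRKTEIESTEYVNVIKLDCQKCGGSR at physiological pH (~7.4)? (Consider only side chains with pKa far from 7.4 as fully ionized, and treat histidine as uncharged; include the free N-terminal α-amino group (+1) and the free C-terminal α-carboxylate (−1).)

At pH ~7.4 the Lys and Arg side chains are protonated (+1), the Asp and Glu side chains are deprotonated (−1), and with His taken as neutral all other side chains carry no charge.
Positive (K, R): K5, R8, R9, K10, K23, K28, R33 → +7.
Negative (D, E): E12, E14, E17, D25 → −4.
The N-terminus (+1) and C-terminus (−1) cancel.
Net charge = (+7) + (−4) = +3.

+3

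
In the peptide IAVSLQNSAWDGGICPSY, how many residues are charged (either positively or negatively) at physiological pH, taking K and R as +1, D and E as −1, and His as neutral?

1

Charged side chains at pH ~7.4: K, R (positive); D, E (negative).
Matching residues: D11.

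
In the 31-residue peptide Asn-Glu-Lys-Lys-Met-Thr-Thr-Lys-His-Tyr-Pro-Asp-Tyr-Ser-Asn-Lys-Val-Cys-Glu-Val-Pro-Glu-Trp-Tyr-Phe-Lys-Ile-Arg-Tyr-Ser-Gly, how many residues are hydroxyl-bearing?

The –OH-bearing residues are Ser, Thr (aliphatic alcohols), and Tyr (phenol).
Matching residues: Thr6, Thr7, Tyr10, Tyr13, Ser14, Tyr24, Tyr29, Ser30.

8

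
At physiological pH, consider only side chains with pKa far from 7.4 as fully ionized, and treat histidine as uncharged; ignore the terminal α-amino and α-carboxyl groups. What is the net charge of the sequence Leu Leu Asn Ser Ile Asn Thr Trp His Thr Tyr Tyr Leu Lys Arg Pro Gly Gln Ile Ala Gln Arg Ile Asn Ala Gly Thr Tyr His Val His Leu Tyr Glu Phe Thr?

At pH ~7.4 the Lys and Arg side chains are protonated (+1), the Asp and Glu side chains are deprotonated (−1), and with His taken as neutral all other side chains carry no charge.
Positive (K, R): Lys14, Arg15, Arg22 → +3.
Negative (D, E): Glu34 → −1.
Net charge = (+3) + (−1) = +2.

+2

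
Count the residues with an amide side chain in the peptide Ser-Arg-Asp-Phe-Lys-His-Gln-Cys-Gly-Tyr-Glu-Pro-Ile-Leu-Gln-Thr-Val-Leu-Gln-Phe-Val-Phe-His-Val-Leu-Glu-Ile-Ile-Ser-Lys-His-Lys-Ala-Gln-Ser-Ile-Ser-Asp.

4

The amide-side-chain residues are Asn (N) and Gln (Q).
Matching residues: Gln7, Gln15, Gln19, Gln34.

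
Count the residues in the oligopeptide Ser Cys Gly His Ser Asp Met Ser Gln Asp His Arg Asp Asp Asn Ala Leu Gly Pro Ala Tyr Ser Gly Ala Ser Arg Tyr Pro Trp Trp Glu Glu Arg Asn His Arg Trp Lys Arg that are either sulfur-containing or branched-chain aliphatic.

3

Sulfur-containing: C, M. Branched-chain aliphatic: I, L, V.
Sulfur-containing residues here: Cys2, Met7 (2).
Branched-chain aliphatic residues here: Leu17 (1).
The two groups share no amino acid, so total = 2 + 1 = 3.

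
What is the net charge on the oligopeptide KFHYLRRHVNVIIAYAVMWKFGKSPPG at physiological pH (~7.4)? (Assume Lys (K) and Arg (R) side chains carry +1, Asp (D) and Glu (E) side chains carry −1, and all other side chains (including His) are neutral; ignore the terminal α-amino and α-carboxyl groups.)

Positive (K, R): K1, R6, R7, K20, K23 → +5.
Negative (D, E): none → −0.
Net charge = (+5) + (−0) = +5.

+5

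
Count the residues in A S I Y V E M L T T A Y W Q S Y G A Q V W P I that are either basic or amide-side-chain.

2

Basic: H, K, R. Amide-side-chain: N, Q.
Basic residues here: none (0).
Amide-side-chain residues here: Q14, Q19 (2).
The two groups share no amino acid, so total = 0 + 2 = 2.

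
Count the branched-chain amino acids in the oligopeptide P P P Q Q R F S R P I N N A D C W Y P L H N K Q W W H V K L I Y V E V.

The BCAAs are Val, Leu, and Ile — aliphatic side chains with a branch point.
Matching residues: I11, L20, V28, L30, I31, V33, V35.

7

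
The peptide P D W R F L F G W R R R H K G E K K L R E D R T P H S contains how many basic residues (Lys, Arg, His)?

11

Matching residues: R4, R10, R11, R12, H13, K14, K17, K18, R20, R23, H26.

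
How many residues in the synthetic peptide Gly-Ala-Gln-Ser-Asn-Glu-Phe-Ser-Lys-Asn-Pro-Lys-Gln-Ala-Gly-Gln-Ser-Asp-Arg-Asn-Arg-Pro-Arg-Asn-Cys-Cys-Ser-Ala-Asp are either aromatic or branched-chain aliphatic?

1

Aromatic: F, W, Y. Branched-chain aliphatic: I, L, V.
Aromatic residues here: Phe7 (1).
Branched-chain aliphatic residues here: none (0).
The two groups share no amino acid, so total = 1 + 0 = 1.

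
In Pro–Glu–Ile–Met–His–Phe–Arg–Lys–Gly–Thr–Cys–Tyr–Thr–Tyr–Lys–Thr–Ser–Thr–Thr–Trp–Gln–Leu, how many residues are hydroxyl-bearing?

The –OH-bearing residues are Ser, Thr (aliphatic alcohols), and Tyr (phenol).
Matching residues: Thr10, Tyr12, Thr13, Tyr14, Thr16, Ser17, Thr18, Thr19.

8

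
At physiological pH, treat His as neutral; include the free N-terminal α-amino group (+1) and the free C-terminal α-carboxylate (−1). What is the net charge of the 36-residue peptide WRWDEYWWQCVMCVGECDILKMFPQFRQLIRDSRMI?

0

At pH ~7.4 the Lys and Arg side chains are protonated (+1), the Asp and Glu side chains are deprotonated (−1), and with His taken as neutral all other side chains carry no charge.
Positive (K, R): R2, K21, R27, R31, R34 → +5.
Negative (D, E): D4, E5, E16, D18, D32 → −5.
The N-terminus (+1) and C-terminus (−1) cancel.
Net charge = (+5) + (−5) = 0.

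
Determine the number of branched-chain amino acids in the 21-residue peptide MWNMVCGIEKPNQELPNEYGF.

3

The BCAAs are Val, Leu, and Ile — aliphatic side chains with a branch point.
Matching residues: V5, I8, L15.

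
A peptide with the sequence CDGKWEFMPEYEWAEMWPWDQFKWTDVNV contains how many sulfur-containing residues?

3

The sulfur-bearing residues are cysteine (–SH) and methionine (–S–CH₃).
Matching residues: C1, M8, M16.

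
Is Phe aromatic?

F, W, and Y each carry an aromatic ring on the side chain.
Phenylalanine is in this group.

Yes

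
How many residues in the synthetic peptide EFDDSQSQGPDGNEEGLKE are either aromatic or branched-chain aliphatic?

Aromatic: F, W, Y. Branched-chain aliphatic: I, L, V.
Aromatic residues here: F2 (1).
Branched-chain aliphatic residues here: L17 (1).
The two groups share no amino acid, so total = 1 + 1 = 2.

2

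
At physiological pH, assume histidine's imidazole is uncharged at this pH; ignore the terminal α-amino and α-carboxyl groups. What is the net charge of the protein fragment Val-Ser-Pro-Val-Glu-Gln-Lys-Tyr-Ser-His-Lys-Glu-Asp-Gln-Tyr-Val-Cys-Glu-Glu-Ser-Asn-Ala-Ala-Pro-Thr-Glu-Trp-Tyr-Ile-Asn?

The side chains ionized at physiological pH are Lys/Arg (+1) and Asp/Glu (−1); with His treated as neutral, nothing else contributes.
Positive (K, R): Lys7, Lys11 → +2.
Negative (D, E): Glu5, Glu12, Asp13, Glu18, Glu19, Glu26 → −6.
Net charge = (+2) + (−6) = −4.

-4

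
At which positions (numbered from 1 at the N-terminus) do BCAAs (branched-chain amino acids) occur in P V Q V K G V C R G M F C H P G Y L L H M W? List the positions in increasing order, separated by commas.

2, 4, 7, 18, 19

Valine (V), leucine (L), and isoleucine (I) are the branched-chain amino acids.
Matching residues: V2, V4, V7, L18, L19.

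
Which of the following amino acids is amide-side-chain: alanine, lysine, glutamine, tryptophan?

glutamine

Asparagine (N) and glutamine (Q) have uncharged amide side chains.
Of the listed options, only glutamine belongs to this group.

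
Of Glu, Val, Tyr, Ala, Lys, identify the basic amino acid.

The basic amino acids are Lys (K), Arg (R), and His (H).
Of the listed options, only Lys belongs to this group.

Lys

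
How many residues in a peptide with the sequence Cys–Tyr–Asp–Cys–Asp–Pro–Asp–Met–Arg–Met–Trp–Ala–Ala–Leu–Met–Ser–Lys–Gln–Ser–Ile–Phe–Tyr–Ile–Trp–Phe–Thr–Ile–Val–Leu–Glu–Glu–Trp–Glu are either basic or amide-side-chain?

3

Basic: H, K, R. Amide-side-chain: N, Q.
Basic residues here: Arg9, Lys17 (2).
Amide-side-chain residues here: Gln18 (1).
The two groups share no amino acid, so total = 2 + 1 = 3.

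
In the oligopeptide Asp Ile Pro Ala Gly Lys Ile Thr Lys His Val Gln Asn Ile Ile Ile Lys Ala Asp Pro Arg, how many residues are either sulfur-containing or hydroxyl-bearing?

Sulfur-containing: C, M. Hydroxyl-bearing: S, T, Y.
Sulfur-containing residues here: none (0).
Hydroxyl-bearing residues here: Thr8 (1).
The two groups share no amino acid, so total = 0 + 1 = 1.

1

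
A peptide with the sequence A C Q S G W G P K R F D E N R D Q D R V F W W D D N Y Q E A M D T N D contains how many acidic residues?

9

The acidic residues are Asp (D) and Glu (E), whose side chains end in a carboxylate group.
Matching residues: D12, E13, D16, D18, D24, D25, E29, D32, D35.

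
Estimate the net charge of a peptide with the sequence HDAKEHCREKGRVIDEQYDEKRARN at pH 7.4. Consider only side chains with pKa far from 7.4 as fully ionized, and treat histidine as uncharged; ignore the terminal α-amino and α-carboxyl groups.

At pH ~7.4 the Lys and Arg side chains are protonated (+1), the Asp and Glu side chains are deprotonated (−1), and with His taken as neutral all other side chains carry no charge.
Positive (K, R): K4, R8, K10, R12, K21, R22, R24 → +7.
Negative (D, E): D2, E5, E9, D15, E16, D19, E20 → −7.
Net charge = (+7) + (−7) = 0.

0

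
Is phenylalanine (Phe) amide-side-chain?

No

Only N (asparagine) and Q (glutamine) carry a side-chain carboxamide.
Phenylalanine is not in this group.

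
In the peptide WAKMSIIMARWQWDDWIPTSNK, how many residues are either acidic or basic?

Acidic: D, E. Basic: H, K, R.
Acidic residues here: D14, D15 (2).
Basic residues here: K3, R10, K22 (3).
The two groups share no amino acid, so total = 2 + 3 = 5.

5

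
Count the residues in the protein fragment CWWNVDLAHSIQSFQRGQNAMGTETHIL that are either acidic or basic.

5

Acidic: D, E. Basic: H, K, R.
Acidic residues here: D6, E24 (2).
Basic residues here: H9, R16, H26 (3).
The two groups share no amino acid, so total = 2 + 3 = 5.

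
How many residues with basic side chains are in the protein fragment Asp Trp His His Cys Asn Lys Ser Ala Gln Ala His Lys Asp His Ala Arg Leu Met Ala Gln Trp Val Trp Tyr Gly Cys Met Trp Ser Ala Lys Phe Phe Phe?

8

Lysine (K), arginine (R), and histidine (H) have basic, nitrogen-containing side chains.
Matching residues: His3, His4, Lys7, His12, Lys13, His15, Arg17, Lys32.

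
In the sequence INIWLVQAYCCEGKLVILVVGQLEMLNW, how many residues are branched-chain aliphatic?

12

V, L, and I make up the branched-chain aliphatic group.
Matching residues: I1, I3, L5, V6, L15, V16, I17, L18, V19, V20, L23, L26.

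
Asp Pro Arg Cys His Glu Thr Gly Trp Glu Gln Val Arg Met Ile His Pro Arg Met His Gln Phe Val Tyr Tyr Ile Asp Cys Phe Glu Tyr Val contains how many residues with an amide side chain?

Only N (asparagine) and Q (glutamine) carry a side-chain carboxamide.
Matching residues: Gln11, Gln21.

2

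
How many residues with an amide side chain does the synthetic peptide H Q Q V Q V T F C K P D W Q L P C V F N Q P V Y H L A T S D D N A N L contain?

8

Only N (asparagine) and Q (glutamine) carry a side-chain carboxamide.
Matching residues: Q2, Q3, Q5, Q14, N20, Q21, N32, N34.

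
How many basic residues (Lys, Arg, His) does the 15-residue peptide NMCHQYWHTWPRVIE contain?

Matching residues: H4, H8, R12.

3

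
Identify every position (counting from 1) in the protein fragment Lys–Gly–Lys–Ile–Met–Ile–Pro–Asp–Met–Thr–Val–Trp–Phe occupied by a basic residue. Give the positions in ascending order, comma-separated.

K, R, and H are the three residues with basic side chains (ε-amine, guanidinium, and imidazole respectively).
Matching residues: Lys1, Lys3.

1, 3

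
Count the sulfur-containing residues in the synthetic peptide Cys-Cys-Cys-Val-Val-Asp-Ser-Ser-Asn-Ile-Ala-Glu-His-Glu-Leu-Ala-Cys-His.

4

Cysteine (C, thiol) and methionine (M, thioether) are the two sulfur-containing amino acids.
Matching residues: Cys1, Cys2, Cys3, Cys17.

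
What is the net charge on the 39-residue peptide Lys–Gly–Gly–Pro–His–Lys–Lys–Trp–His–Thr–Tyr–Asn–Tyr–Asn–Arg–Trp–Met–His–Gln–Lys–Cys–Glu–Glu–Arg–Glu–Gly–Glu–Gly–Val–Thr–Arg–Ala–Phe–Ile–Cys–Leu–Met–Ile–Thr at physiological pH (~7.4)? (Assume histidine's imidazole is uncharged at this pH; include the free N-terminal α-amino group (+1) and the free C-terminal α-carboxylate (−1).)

+3

At pH ~7.4 the Lys and Arg side chains are protonated (+1), the Asp and Glu side chains are deprotonated (−1), and with His taken as neutral all other side chains carry no charge.
Positive (K, R): Lys1, Lys6, Lys7, Arg15, Lys20, Arg24, Arg31 → +7.
Negative (D, E): Glu22, Glu23, Glu25, Glu27 → −4.
The N-terminus (+1) and C-terminus (−1) cancel.
Net charge = (+7) + (−4) = +3.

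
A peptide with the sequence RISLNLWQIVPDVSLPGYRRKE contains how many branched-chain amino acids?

7

V, L, and I make up the branched-chain aliphatic group.
Matching residues: I2, L4, L6, I9, V10, V13, L15.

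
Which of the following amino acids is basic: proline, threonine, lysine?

The basic amino acids are Lys (K), Arg (R), and His (H).
Of the listed options, only lysine belongs to this group.

lysine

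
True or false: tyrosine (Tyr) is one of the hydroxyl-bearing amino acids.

True

Serine (S), threonine (T), and tyrosine (Y) each carry a hydroxyl group on the side chain.
Tyrosine is in this group.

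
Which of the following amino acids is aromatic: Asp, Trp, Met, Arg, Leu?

Trp

The aromatic amino acids are Phe (F, benzyl), Trp (W, indole), and Tyr (Y, phenol).
Of the listed options, only Trp belongs to this group.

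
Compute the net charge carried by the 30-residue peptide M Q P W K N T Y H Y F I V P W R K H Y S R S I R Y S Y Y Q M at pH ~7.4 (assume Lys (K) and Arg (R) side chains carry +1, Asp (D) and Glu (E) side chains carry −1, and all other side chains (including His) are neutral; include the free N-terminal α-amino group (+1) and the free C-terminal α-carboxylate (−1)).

+5

Positive (K, R): K5, R16, K17, R21, R24 → +5.
Negative (D, E): none → −0.
The N-terminus (+1) and C-terminus (−1) cancel.
Net charge = (+5) + (−0) = +5.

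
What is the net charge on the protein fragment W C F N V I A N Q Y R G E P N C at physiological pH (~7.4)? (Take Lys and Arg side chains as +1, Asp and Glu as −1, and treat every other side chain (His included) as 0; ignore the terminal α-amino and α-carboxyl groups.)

0

Positive (K, R): R11 → +1.
Negative (D, E): E13 → −1.
Net charge = (+1) + (−1) = 0.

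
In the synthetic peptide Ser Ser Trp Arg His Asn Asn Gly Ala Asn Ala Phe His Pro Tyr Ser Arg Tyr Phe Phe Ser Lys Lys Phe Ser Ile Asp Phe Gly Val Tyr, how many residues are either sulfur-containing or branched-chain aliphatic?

Sulfur-containing: C, M. Branched-chain aliphatic: I, L, V.
Sulfur-containing residues here: none (0).
Branched-chain aliphatic residues here: Ile26, Val30 (2).
The two groups share no amino acid, so total = 0 + 2 = 2.

2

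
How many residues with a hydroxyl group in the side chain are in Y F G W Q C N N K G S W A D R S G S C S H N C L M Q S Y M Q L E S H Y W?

The –OH-bearing residues are Ser, Thr (aliphatic alcohols), and Tyr (phenol).
Matching residues: Y1, S11, S16, S18, S20, S27, Y28, S33, Y35.

9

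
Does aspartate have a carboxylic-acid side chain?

Yes

The acidic residues are Asp (D) and Glu (E), whose side chains end in a carboxylate group.
Aspartate is in this group.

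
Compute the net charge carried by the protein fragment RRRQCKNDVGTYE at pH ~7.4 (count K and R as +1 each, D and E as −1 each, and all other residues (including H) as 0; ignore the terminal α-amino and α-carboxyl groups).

Positive (K, R): R1, R2, R3, K6 → +4.
Negative (D, E): D8, E13 → −2.
Net charge = (+4) + (−2) = +2.

+2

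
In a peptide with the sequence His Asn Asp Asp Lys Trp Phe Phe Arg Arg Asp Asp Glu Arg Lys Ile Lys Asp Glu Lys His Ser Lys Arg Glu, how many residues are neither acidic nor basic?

Acidic: D, E. Basic: K, R, H. All other residues are neither.
Matching residues: Asn2, Trp6, Phe7, Phe8, Ile16, Ser22.

6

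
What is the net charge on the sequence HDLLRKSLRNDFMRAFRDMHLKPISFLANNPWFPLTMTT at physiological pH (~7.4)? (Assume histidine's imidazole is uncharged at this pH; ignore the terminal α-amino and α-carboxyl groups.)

At pH ~7.4 the Lys and Arg side chains are protonated (+1), the Asp and Glu side chains are deprotonated (−1), and with His taken as neutral all other side chains carry no charge.
Positive (K, R): R5, K6, R9, R14, R17, K22 → +6.
Negative (D, E): D2, D11, D18 → −3.
Net charge = (+6) + (−3) = +3.

+3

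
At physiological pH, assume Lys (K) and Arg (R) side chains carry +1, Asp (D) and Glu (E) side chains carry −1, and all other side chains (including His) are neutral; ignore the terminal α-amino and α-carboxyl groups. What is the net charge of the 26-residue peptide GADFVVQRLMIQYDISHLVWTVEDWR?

-2

Positive (K, R): R8, R26 → +2.
Negative (D, E): D3, D14, E23, D24 → −4.
Net charge = (+2) + (−4) = −2.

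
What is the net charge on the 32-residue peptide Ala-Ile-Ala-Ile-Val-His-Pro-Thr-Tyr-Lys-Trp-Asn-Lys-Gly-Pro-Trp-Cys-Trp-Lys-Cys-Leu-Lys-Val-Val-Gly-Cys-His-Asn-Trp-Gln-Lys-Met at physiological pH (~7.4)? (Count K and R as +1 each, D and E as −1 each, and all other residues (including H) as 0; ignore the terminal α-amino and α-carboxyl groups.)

+5

Positive (K, R): Lys10, Lys13, Lys19, Lys22, Lys31 → +5.
Negative (D, E): none → −0.
Net charge = (+5) + (−0) = +5.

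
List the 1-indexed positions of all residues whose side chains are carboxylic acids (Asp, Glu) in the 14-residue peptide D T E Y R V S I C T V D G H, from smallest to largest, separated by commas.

Matching residues: D1, E3, D12.

1, 3, 12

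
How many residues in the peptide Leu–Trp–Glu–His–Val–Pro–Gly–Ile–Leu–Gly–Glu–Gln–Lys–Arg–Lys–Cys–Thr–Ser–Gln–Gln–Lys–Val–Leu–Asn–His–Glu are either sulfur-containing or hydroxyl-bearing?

Sulfur-containing: C, M. Hydroxyl-bearing: S, T, Y.
Sulfur-containing residues here: Cys16 (1).
Hydroxyl-bearing residues here: Thr17, Ser18 (2).
The two groups share no amino acid, so total = 1 + 2 = 3.

3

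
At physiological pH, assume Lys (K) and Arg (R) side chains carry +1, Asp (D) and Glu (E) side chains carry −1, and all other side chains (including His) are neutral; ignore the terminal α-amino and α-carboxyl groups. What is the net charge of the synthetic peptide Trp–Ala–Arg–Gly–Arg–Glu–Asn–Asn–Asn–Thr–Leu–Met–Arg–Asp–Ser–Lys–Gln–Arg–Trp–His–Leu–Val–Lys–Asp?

Positive (K, R): Arg3, Arg5, Arg13, Lys16, Arg18, Lys23 → +6.
Negative (D, E): Glu6, Asp14, Asp24 → −3.
Net charge = (+6) + (−3) = +3.

+3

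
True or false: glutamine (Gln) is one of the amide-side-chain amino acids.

Only N (asparagine) and Q (glutamine) carry a side-chain carboxamide.
Glutamine is in this group.

True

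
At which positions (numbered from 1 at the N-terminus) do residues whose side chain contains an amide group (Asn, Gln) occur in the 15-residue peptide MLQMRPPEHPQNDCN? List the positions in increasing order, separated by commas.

Matching residues: Q3, Q11, N12, N15.

3, 11, 12, 15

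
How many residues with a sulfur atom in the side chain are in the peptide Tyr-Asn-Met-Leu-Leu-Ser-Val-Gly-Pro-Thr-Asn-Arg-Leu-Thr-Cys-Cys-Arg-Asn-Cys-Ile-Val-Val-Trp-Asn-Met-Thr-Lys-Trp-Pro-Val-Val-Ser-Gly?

The sulfur-bearing residues are cysteine (–SH) and methionine (–S–CH₃).
Matching residues: Met3, Cys15, Cys16, Cys19, Met25.

5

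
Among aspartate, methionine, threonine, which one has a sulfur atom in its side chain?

Only Cys (C) and Met (M) have a sulfur atom in the side chain.
Of the listed options, only methionine belongs to this group.

methionine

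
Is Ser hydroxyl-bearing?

Serine (S), threonine (T), and tyrosine (Y) each carry a hydroxyl group on the side chain.
Serine is in this group.

Yes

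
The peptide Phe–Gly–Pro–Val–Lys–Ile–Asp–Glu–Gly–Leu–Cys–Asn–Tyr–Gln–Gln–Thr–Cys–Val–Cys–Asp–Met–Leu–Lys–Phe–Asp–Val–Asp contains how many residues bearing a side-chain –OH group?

S, T, and Y are the three residues with a side-chain hydroxyl.
Matching residues: Tyr13, Thr16.

2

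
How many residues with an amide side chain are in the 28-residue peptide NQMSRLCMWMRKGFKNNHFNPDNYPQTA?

7

The amide-side-chain residues are Asn (N) and Gln (Q).
Matching residues: N1, Q2, N16, N17, N20, N23, Q26.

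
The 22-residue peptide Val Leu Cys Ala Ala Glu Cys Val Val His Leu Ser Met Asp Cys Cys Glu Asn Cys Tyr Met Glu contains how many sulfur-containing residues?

7

Only Cys (C) and Met (M) have a sulfur atom in the side chain.
Matching residues: Cys3, Cys7, Met13, Cys15, Cys16, Cys19, Met21.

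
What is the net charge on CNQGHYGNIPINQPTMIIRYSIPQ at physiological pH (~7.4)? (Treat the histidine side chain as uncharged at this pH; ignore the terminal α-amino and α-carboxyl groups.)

Near pH 7.4, K and R contribute +1 each, D and E contribute −1 each, and every other side chain (His included, as stated) is uncharged.
Positive (K, R): R19 → +1.
Negative (D, E): none → −0.
Net charge = (+1) + (−0) = +1.

+1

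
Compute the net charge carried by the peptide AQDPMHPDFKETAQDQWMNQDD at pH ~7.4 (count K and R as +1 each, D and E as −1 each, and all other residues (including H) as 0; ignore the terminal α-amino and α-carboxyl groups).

-5

Positive (K, R): K10 → +1.
Negative (D, E): D3, D8, E11, D15, D21, D22 → −6.
Net charge = (+1) + (−6) = −5.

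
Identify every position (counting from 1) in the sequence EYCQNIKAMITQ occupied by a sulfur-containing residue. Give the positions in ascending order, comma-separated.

Only Cys (C) and Met (M) have a sulfur atom in the side chain.
Matching residues: C3, M9.

3, 9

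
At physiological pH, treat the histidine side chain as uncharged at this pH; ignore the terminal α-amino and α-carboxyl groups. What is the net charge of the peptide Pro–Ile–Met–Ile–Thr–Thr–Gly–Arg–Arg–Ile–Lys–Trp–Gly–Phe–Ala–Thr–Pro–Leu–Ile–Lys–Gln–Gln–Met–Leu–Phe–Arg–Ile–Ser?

+5

Near pH 7.4, K and R contribute +1 each, D and E contribute −1 each, and every other side chain (His included, as stated) is uncharged.
Positive (K, R): Arg8, Arg9, Lys11, Lys20, Arg26 → +5.
Negative (D, E): none → −0.
Net charge = (+5) + (−0) = +5.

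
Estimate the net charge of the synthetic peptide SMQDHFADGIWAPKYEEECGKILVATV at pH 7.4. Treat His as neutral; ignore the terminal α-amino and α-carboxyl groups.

Near pH 7.4, K and R contribute +1 each, D and E contribute −1 each, and every other side chain (His included, as stated) is uncharged.
Positive (K, R): K14, K21 → +2.
Negative (D, E): D4, D8, E16, E17, E18 → −5.
Net charge = (+2) + (−5) = −3.

-3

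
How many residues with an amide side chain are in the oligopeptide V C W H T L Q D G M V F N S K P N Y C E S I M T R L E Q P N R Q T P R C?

Asparagine (N) and glutamine (Q) have uncharged amide side chains.
Matching residues: Q7, N13, N17, Q28, N30, Q32.

6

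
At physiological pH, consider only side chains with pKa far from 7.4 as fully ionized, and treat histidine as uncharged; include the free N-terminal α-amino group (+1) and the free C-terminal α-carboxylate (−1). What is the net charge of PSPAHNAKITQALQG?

+1

At pH ~7.4 the Lys and Arg side chains are protonated (+1), the Asp and Glu side chains are deprotonated (−1), and with His taken as neutral all other side chains carry no charge.
Positive (K, R): K8 → +1.
Negative (D, E): none → −0.
The N-terminus (+1) and C-terminus (−1) cancel.
Net charge = (+1) + (−0) = +1.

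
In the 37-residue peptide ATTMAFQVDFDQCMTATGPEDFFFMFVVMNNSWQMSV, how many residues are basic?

Lysine (K), arginine (R), and histidine (H) have basic, nitrogen-containing side chains.
None of the 37 residues belong to this group.

0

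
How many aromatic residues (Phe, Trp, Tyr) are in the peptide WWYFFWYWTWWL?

10

Matching residues: W1, W2, Y3, F4, F5, W6, Y7, W8, W10, W11.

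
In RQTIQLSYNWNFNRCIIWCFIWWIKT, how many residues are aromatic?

7

F, W, and Y each carry an aromatic ring on the side chain.
Matching residues: Y8, W10, F12, W18, F20, W22, W23.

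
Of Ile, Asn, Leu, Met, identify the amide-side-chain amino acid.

Asparagine (N) and glutamine (Q) have uncharged amide side chains.
Of the listed options, only Asn belongs to this group.

Asn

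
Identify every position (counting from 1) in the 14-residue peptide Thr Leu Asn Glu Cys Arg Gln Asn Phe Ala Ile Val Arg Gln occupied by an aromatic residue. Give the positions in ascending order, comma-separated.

Phenylalanine (F), tryptophan (W), and tyrosine (Y) have aromatic ring side chains.
Matching residues: Phe9.

9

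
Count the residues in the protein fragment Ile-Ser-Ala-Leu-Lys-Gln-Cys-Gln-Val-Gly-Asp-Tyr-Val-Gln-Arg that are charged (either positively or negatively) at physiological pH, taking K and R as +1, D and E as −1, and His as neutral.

Charged side chains at pH ~7.4: K, R (positive); D, E (negative).
Matching residues: Lys5, Asp11, Arg15.

3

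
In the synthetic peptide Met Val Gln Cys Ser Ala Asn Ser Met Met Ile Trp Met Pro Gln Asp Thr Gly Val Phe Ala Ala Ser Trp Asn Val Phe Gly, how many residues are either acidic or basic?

1

Acidic: D, E. Basic: H, K, R.
Acidic residues here: Asp16 (1).
Basic residues here: none (0).
The two groups share no amino acid, so total = 1 + 0 = 1.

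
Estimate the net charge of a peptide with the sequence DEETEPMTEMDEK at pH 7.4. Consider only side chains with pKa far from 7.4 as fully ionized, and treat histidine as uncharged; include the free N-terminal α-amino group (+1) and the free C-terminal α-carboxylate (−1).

-6

The side chains ionized at physiological pH are Lys/Arg (+1) and Asp/Glu (−1); with His treated as neutral, nothing else contributes.
Positive (K, R): K13 → +1.
Negative (D, E): D1, E2, E3, E5, E9, D11, E12 → −7.
The N-terminus (+1) and C-terminus (−1) cancel.
Net charge = (+1) + (−7) = −6.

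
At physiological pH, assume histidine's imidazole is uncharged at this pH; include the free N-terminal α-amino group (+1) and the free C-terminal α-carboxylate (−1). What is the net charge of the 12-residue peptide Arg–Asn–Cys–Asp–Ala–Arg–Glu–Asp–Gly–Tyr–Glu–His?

Near pH 7.4, K and R contribute +1 each, D and E contribute −1 each, and every other side chain (His included, as stated) is uncharged.
Positive (K, R): Arg1, Arg6 → +2.
Negative (D, E): Asp4, Glu7, Asp8, Glu11 → −4.
The N-terminus (+1) and C-terminus (−1) cancel.
Net charge = (+2) + (−4) = −2.

-2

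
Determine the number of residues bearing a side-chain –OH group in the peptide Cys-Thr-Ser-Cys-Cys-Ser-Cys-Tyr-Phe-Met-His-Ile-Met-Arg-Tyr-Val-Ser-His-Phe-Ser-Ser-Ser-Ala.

9

S, T, and Y are the three residues with a side-chain hydroxyl.
Matching residues: Thr2, Ser3, Ser6, Tyr8, Tyr15, Ser17, Ser20, Ser21, Ser22.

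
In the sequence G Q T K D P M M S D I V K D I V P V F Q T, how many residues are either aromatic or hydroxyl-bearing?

4

Aromatic: F, W, Y. Hydroxyl-bearing: S, T, Y.
Aromatic residues here: F19 (1).
Hydroxyl-bearing residues here: T3, S9, T21 (3).
(Y belongs to both groups, but none appear in this sequence.) Total = 1 + 3 = 4.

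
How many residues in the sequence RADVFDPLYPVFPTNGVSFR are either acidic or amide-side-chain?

Acidic: D, E. Amide-side-chain: N, Q.
Acidic residues here: D3, D6 (2).
Amide-side-chain residues here: N15 (1).
The two groups share no amino acid, so total = 2 + 1 = 3.

3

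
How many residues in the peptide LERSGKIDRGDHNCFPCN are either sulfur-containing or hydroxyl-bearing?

3

Sulfur-containing: C, M. Hydroxyl-bearing: S, T, Y.
Sulfur-containing residues here: C14, C17 (2).
Hydroxyl-bearing residues here: S4 (1).
The two groups share no amino acid, so total = 2 + 1 = 3.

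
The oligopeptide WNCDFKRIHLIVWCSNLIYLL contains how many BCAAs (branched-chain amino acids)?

8

Valine (V), leucine (L), and isoleucine (I) are the branched-chain amino acids.
Matching residues: I8, L10, I11, V12, L17, I18, L20, L21.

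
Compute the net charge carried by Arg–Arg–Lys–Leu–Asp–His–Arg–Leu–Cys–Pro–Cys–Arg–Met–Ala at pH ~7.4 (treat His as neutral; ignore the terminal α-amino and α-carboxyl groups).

The side chains ionized at physiological pH are Lys/Arg (+1) and Asp/Glu (−1); with His treated as neutral, nothing else contributes.
Positive (K, R): Arg1, Arg2, Lys3, Arg7, Arg12 → +5.
Negative (D, E): Asp5 → −1.
Net charge = (+5) + (−1) = +4.

+4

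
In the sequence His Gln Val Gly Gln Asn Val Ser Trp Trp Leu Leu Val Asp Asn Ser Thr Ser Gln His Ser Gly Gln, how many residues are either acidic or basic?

Acidic: D, E. Basic: H, K, R.
Acidic residues here: Asp14 (1).
Basic residues here: His1, His20 (2).
The two groups share no amino acid, so total = 1 + 2 = 3.

3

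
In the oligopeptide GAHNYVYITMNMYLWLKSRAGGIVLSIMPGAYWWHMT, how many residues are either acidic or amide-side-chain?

Acidic: D, E. Amide-side-chain: N, Q.
Acidic residues here: none (0).
Amide-side-chain residues here: N4, N11 (2).
The two groups share no amino acid, so total = 0 + 2 = 2.

2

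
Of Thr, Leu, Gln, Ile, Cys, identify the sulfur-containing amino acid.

Only Cys (C) and Met (M) have a sulfur atom in the side chain.
Of the listed options, only Cys belongs to this group.

Cys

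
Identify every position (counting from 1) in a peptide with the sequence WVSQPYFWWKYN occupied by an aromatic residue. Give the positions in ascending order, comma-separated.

F, W, and Y each carry an aromatic ring on the side chain.
Matching residues: W1, Y6, F7, W8, W9, Y11.

1, 6, 7, 8, 9, 11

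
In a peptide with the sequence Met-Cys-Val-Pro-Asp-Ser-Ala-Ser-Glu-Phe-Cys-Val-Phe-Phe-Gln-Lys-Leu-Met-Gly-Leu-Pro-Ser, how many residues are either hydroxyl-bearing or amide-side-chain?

Hydroxyl-bearing: S, T, Y. Amide-side-chain: N, Q.
Hydroxyl-bearing residues here: Ser6, Ser8, Ser22 (3).
Amide-side-chain residues here: Gln15 (1).
The two groups share no amino acid, so total = 3 + 1 = 4.

4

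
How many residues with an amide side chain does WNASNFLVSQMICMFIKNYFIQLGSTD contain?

The amide-side-chain residues are Asn (N) and Gln (Q).
Matching residues: N2, N5, Q10, N18, Q22.

5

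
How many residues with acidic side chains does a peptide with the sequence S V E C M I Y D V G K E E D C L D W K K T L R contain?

6

The acidic residues are Asp (D) and Glu (E), whose side chains end in a carboxylate group.
Matching residues: E3, D8, E12, E13, D14, D17.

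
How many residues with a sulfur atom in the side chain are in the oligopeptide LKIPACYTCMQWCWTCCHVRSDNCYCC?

9

The sulfur-bearing residues are cysteine (–SH) and methionine (–S–CH₃).
Matching residues: C6, C9, M10, C13, C16, C17, C24, C26, C27.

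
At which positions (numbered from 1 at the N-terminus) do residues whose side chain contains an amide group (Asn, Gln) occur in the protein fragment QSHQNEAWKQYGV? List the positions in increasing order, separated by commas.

1, 4, 5, 10

Matching residues: Q1, Q4, N5, Q10.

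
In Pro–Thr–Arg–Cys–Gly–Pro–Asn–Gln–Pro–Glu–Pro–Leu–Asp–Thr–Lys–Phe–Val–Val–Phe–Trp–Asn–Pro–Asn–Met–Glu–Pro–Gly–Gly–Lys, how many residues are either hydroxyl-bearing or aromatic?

5

Hydroxyl-bearing: S, T, Y. Aromatic: F, W, Y.
Hydroxyl-bearing residues here: Thr2, Thr14 (2).
Aromatic residues here: Phe16, Phe19, Trp20 (3).
(Y belongs to both groups, but none appear in this sequence.) Total = 2 + 3 = 5.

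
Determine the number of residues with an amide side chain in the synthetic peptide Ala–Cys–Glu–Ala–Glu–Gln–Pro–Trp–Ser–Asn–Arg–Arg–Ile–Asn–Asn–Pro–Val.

The amide-side-chain residues are Asn (N) and Gln (Q).
Matching residues: Gln6, Asn10, Asn14, Asn15.

4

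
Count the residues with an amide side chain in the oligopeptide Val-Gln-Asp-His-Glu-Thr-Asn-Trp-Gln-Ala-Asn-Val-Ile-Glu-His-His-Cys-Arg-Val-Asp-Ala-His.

Only N (asparagine) and Q (glutamine) carry a side-chain carboxamide.
Matching residues: Gln2, Asn7, Gln9, Asn11.

4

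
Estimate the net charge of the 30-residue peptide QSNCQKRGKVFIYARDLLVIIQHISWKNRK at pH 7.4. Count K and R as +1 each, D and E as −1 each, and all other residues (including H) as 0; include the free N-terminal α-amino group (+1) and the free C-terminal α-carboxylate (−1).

Positive (K, R): K6, R7, K9, R15, K27, R29, K30 → +7.
Negative (D, E): D16 → −1.
The N-terminus (+1) and C-terminus (−1) cancel.
Net charge = (+7) + (−1) = +6.

+6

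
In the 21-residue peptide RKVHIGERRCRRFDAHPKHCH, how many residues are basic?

11

Lysine (K), arginine (R), and histidine (H) have basic, nitrogen-containing side chains.
Matching residues: R1, K2, H4, R8, R9, R11, R12, H16, K18, H19, H21.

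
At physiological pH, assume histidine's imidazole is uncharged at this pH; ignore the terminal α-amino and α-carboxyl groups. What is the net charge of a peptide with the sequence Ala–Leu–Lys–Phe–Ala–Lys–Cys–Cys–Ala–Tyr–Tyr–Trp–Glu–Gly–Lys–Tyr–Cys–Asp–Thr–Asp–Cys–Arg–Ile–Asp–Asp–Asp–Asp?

-3

At pH ~7.4 the Lys and Arg side chains are protonated (+1), the Asp and Glu side chains are deprotonated (−1), and with His taken as neutral all other side chains carry no charge.
Positive (K, R): Lys3, Lys6, Lys15, Arg22 → +4.
Negative (D, E): Glu13, Asp18, Asp20, Asp24, Asp25, Asp26, Asp27 → −7.
Net charge = (+4) + (−7) = −3.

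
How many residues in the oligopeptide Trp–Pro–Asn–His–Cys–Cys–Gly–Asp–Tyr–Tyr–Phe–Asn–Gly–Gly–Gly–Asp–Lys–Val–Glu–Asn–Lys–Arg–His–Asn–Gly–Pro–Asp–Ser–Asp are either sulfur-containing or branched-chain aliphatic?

Sulfur-containing: C, M. Branched-chain aliphatic: I, L, V.
Sulfur-containing residues here: Cys5, Cys6 (2).
Branched-chain aliphatic residues here: Val18 (1).
The two groups share no amino acid, so total = 2 + 1 = 3.

3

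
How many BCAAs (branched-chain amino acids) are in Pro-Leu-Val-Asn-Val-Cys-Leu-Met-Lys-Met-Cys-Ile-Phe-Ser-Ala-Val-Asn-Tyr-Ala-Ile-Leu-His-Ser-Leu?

9

The BCAAs are Val, Leu, and Ile — aliphatic side chains with a branch point.
Matching residues: Leu2, Val3, Val5, Leu7, Ile12, Val16, Ile20, Leu21, Leu24.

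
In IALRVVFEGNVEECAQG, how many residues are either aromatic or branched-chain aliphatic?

Aromatic: F, W, Y. Branched-chain aliphatic: I, L, V.
Aromatic residues here: F7 (1).
Branched-chain aliphatic residues here: I1, L3, V5, V6, V11 (5).
The two groups share no amino acid, so total = 1 + 5 = 6.

6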